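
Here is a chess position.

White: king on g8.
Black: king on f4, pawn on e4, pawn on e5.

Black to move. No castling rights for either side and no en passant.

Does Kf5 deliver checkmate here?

After Kf5: white king on g8; in check: no.
White is not in check, so this cannot be checkmate.

no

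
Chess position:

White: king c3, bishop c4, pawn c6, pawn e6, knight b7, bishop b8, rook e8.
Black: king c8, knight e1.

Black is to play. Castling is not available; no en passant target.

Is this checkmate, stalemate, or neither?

Black to move; black king on c8.
In check: yes, from the white rook on e8.
King squares — b7: attacked by Pc6; c7: attacked by Bb8; d7: attacked by Pc6; b8: attacked by Re8; d8: attacked by Nb7.
Legal moves for Black: none.
In check with no legal moves → checkmate.

checkmate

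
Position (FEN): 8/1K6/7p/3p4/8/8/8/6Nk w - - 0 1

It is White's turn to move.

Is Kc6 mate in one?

After Kc6: black king on h1; in check: no.
Black is not in check, so this cannot be checkmate.

no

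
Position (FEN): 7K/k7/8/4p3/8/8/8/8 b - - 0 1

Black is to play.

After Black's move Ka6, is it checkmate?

After Ka6: white king on h8; in check: no.
White is not in check, so this cannot be checkmate.

no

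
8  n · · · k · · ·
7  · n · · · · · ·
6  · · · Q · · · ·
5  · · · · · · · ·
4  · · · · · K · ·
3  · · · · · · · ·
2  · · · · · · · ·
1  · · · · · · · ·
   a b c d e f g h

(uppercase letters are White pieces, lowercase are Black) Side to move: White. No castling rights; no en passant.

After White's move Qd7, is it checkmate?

After Qd7: black king on e8; in check: yes, from the white queen on d7.
Black has 2 legal replies: Kf8, Kxd7.
In check but a legal move exists → not checkmate.

no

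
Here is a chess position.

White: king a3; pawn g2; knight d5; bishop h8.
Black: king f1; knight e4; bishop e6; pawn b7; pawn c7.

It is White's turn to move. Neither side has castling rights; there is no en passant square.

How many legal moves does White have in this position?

White to move; king on a3.
In check: no.
Legal moves: Bg7, Bf6, Be5, Bd4, Bc3, Bb2, Ba1, Ne7, Nxc7, Nf6, Nb6, Nf4, Nb4, Ne3+, Nc3, Kb4, Ka4, Kb3, Kb2, Ka2, g3, g4.
Count: 22.

22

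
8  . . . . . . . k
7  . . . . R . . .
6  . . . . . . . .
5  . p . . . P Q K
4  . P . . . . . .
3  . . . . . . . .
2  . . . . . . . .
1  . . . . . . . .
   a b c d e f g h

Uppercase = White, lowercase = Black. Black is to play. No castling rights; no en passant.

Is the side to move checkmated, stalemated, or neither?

Black to move; black king on h8.
In check: no.
King squares — g7: attacked by Qg5; h7: attacked by Re7; g8: attacked by Qg5.
Legal moves for Black: none.
Not in check and no legal moves → stalemate.

stalemate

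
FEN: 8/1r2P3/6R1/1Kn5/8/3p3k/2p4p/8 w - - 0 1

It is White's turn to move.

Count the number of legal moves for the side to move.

5

White to move; king on b5.
In check: yes, from the black rook on b7.
Legal moves: Kc6, Kxc5, Ka5, Kc4, Rb6.
Count: 5.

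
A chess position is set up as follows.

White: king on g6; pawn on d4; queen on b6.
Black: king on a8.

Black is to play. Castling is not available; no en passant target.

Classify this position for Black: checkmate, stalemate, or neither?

stalemate

Black to move; black king on a8.
In check: no.
King squares — a7: attacked by Qb6; b7: attacked by Qb6; b8: attacked by Qb6.
Legal moves for Black: none.
Not in check and no legal moves → stalemate.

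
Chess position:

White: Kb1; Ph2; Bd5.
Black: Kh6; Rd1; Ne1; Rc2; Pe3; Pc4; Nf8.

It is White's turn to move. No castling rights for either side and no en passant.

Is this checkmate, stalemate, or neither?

White to move; white king on b1.
In check: yes, from the black rook on d1.
King squares — a1: attacked by Rd1; c1: attacked by Rd1; a2: attacked by Rc2; b2: attacked by Rc2; c2: attacked by Ne1.
Legal moves for White: none.
In check with no legal moves → checkmate.

checkmate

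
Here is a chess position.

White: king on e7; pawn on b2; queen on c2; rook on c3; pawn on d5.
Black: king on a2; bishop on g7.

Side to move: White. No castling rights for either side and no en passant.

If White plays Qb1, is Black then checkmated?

no

After Qb1: black king on a2; in check: yes, from the white queen on b1.
Black has 1 legal reply: Kxb1.
In check but a legal move exists → not checkmate.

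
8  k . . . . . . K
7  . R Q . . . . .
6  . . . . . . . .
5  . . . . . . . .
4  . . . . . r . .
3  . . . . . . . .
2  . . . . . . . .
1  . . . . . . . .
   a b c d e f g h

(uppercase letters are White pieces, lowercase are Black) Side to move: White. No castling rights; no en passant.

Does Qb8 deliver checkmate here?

yes

After Qb8: black king on a8; in check: yes, from the white queen on b8.
King squares — a7: attacked by Rb7; b7: attacked by Qb8; b8: attacked by Rb7.
Black has no legal moves → checkmate.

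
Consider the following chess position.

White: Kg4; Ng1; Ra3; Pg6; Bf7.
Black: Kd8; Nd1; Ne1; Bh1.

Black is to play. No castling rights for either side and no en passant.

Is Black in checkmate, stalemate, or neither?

Black to move; black king on d8.
In check: no.
Legal moves for Black include: Kc8, Ke7, Kd7, Kc7, Ba8, Bb7, Bc6, Bd5, Be4, Bf3+, Bg2, Nf3, Nd3, Ng2, Nc2, Ne3+, Nc3, Nf2+, ... (list truncated; more exist).
Black has legal moves and is not in check → neither.

neither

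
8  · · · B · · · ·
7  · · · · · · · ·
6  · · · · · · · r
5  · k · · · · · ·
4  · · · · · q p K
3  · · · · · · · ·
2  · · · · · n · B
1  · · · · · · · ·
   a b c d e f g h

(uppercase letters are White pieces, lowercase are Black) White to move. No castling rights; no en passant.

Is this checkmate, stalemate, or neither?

checkmate

White to move; white king on h4.
In check: yes, from the black rook on h6.
King squares — g3: attacked by Qf4; h3: attacked by Nf2; g4: attacked by Nf2; g5: attacked by Qf4; h5: attacked by Rh6.
Legal moves for White: none.
In check with no legal moves → checkmate.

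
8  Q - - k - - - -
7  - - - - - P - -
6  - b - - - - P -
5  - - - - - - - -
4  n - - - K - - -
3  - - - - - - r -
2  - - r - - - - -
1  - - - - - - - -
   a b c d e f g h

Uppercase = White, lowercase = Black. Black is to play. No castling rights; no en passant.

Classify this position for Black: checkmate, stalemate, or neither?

Black to move; black king on d8.
In check: yes, from the white queen on a8.
King squares — c7: available; d7: available; e7: available; c8: attacked by Qa8; e8: attacked by Pf7.
Legal moves for Black: Ke7, Kd7, Kc7, Rc8.
Black is in check but has 4 legal moves → neither.

neither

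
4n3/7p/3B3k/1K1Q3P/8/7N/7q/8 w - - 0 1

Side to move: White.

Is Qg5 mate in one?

yes

After Qg5: black king on h6; in check: yes, from the white queen on g5.
King squares — g5: attacked by Nh3; h5: attacked by Qg5; g6: attacked by Qg5; g7: attacked by Qg5; h7: own pawn.
Black has no legal moves → checkmate.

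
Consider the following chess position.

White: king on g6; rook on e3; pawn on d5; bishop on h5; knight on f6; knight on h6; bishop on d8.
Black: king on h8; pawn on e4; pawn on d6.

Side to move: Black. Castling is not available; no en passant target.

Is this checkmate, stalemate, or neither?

stalemate

Black to move; black king on h8.
In check: no.
King squares — g7: attacked by Kg6; h7: attacked by Nf6; g8: attacked by Nf6.
Legal moves for Black: none.
Not in check and no legal moves → stalemate.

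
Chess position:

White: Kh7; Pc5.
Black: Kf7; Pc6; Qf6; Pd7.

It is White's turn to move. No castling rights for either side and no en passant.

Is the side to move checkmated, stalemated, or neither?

stalemate

White to move; white king on h7.
In check: no.
King squares — g6: attacked by Qf6; h6: attacked by Qf6; g7: attacked by Qf6; g8: attacked by Kf7; h8: attacked by Qf6.
Legal moves for White: none.
Not in check and no legal moves → stalemate.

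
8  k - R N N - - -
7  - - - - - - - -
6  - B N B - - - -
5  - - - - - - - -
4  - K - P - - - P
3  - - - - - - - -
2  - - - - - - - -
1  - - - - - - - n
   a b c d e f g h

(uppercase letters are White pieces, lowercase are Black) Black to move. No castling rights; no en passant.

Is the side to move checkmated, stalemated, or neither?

Black to move; black king on a8.
In check: yes, from the white rook on c8.
King squares — a7: attacked by Bb6; b7: attacked by Nd8; b8: attacked by Nc6.
Legal moves for Black: none.
In check with no legal moves → checkmate.

checkmate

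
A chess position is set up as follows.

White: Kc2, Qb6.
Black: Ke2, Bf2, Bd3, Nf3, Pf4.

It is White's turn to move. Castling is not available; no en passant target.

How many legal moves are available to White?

White to move; king on c2.
In check: yes, from the black bishop on d3.
Legal moves: Kc3, Kb3, Kb2, Kc1.
Count: 4.

4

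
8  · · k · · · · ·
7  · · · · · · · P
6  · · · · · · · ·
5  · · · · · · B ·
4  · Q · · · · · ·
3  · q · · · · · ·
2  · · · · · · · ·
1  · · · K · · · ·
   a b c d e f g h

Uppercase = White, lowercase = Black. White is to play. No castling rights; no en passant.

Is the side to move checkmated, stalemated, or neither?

neither

White to move; white king on d1.
In check: yes, from the black queen on b3.
Legal moves for White: Ke2, Kd2, Ke1, Kc1, Qxb3.
White is in check but has 5 legal moves → neither.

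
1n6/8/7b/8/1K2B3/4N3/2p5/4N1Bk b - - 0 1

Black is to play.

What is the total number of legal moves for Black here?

1

Black to move; king on h1.
In check: yes, from the white bishop on e4.
Legal moves: Kxg1.
Count: 1.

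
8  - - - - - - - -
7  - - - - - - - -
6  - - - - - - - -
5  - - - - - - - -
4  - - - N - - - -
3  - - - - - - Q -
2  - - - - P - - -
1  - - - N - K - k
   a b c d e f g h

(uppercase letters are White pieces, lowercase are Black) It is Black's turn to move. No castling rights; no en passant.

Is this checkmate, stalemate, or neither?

Black to move; black king on h1.
In check: no.
King squares — g1: attacked by Kf1; g2: attacked by Kf1; h2: attacked by Qg3.
Legal moves for Black: none.
Not in check and no legal moves → stalemate.

stalemate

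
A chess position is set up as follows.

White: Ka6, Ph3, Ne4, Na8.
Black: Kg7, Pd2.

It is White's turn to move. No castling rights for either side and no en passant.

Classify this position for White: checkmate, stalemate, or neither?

neither

White to move; white king on a6.
In check: no.
Legal moves for White: Nc7, Nb6, Kb7, Ka7, Kb6, Kb5, Ka5, Nf6, Nd6, Ng5, Nc5, Ng3, Nc3, Nf2, Nxd2, h4.
White has 16 legal moves and is not in check → neither.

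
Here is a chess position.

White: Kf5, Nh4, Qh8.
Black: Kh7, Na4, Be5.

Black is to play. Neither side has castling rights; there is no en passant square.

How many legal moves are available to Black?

Black to move; king on h7.
In check: yes, from the white queen on h8.
Legal moves: Kxh8, Bxh8.
Count: 2.

2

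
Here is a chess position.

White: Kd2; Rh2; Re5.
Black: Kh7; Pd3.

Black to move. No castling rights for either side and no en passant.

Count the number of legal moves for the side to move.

Black to move; king on h7.
In check: yes, from the white rook on h2.
Legal moves: Kg8, Kg7, Kg6.
Count: 3.

3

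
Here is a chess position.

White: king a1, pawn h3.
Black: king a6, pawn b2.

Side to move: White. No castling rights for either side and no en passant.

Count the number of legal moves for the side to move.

3

White to move; king on a1.
In check: yes, from the black pawn on b2.
Legal moves: Kxb2, Ka2, Kb1.
Count: 3.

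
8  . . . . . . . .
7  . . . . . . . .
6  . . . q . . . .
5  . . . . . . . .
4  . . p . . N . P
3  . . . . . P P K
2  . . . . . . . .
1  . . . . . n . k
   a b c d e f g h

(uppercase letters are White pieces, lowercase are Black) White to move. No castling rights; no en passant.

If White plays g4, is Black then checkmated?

no

After g4: black king on h1; in check: no.
Black is not in check, so this cannot be checkmate.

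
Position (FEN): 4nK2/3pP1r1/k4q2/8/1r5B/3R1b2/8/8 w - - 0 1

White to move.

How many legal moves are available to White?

2

White to move; king on f8.
In check: yes, from the black queen on f6.
Legal moves: Kxe8, Bxf6.
Count: 2.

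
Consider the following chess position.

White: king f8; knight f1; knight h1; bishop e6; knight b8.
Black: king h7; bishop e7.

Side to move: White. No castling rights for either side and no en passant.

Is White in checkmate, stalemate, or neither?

White to move; white king on f8.
In check: yes, from the black bishop on e7.
Legal moves for White: Ke8, Kf7, Kxe7.
White is in check but has 3 legal moves → neither.

neither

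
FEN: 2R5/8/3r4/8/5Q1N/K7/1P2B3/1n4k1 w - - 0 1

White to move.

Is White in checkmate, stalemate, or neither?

White to move; white king on a3.
In check: yes, from the black knight on b1.
Legal moves for White: Kb4, Ka4, Kb3, Ka2.
White is in check but has 4 legal moves → neither.

neither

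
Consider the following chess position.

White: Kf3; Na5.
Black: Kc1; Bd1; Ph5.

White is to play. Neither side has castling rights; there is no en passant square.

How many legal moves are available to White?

6

White to move; king on f3.
In check: yes, from the black bishop on d1.
Legal moves: Kf4, Ke4, Kg3, Ke3, Kg2, Kf2.
Count: 6.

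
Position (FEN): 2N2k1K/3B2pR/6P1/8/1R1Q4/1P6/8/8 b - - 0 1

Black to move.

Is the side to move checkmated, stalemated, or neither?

stalemate

Black to move; black king on f8.
In check: no.
King squares — e7: attacked by Nc8; f7: attacked by Pg6; g7: own pawn; e8: attacked by Bd7; g8: attacked by Kh8.
Legal moves for Black: none.
Not in check and no legal moves → stalemate.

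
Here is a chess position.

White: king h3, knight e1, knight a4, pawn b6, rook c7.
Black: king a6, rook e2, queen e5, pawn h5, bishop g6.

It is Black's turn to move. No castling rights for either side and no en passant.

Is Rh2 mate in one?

After Rh2: white king on h3; in check: yes, from the black rook on h2.
King squares — g2: attacked by Rh2; h2: attacked by Qe5; g3: attacked by Qe5; g4: attacked by Ph5; h4: attacked by Rh2.
White has no legal moves → checkmate.

yes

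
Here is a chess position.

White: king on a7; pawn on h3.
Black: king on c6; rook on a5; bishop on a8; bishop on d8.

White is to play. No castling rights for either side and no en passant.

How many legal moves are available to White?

White to move; king on a7.
In check: yes, from the black rook on a5.
Legal moves: Kb8.
Count: 1.

1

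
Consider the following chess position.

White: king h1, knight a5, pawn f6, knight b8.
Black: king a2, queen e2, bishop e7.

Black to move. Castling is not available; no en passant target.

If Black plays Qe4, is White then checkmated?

no

After Qe4: white king on h1; in check: yes, from the black queen on e4.
White has 2 legal replies: Kh2, Kg1.
In check but a legal move exists → not checkmate.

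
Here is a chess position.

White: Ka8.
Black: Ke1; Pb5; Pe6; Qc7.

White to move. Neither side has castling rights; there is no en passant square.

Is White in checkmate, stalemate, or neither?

stalemate

White to move; white king on a8.
In check: no.
King squares — a7: attacked by Qc7; b7: attacked by Qc7; b8: attacked by Qc7.
Legal moves for White: none.
Not in check and no legal moves → stalemate.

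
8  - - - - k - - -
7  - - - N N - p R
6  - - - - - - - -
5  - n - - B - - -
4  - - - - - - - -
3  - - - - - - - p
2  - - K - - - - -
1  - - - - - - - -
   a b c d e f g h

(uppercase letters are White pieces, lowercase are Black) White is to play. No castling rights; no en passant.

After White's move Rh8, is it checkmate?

After Rh8: black king on e8; in check: yes, from the white rook on h8.
Black has 3 legal replies: Kf7, Kxe7, Kxd7.
In check but a legal move exists → not checkmate.

no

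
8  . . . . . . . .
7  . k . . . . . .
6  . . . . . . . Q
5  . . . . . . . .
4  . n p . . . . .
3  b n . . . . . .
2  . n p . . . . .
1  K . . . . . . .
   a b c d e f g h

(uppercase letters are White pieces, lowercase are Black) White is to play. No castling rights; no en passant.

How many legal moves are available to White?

0

White to move; king on a1.
In check: yes, from the black knight on b3.
Legal moves: none.
Count: 0.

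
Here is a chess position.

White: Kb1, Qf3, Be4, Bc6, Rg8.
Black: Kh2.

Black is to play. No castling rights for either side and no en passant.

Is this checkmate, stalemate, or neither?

stalemate

Black to move; black king on h2.
In check: no.
King squares — g1: attacked by Rg8; h1: attacked by Qf3; g2: attacked by Qf3; g3: attacked by Qf3; h3: attacked by Qf3.
Legal moves for Black: none.
Not in check and no legal moves → stalemate.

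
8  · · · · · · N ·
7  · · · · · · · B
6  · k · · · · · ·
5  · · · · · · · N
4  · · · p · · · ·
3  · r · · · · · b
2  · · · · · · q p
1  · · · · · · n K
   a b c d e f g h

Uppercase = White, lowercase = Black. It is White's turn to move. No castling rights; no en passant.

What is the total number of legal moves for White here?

0

White to move; king on h1.
In check: yes, from the black queen on g2.
Legal moves: none.
Count: 0.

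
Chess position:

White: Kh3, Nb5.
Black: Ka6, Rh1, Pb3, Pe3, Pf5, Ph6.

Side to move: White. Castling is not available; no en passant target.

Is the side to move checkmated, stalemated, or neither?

neither

White to move; white king on h3.
In check: yes, from the black rook on h1.
King squares — g2: available; h2: attacked by Rh1; g3: available; g4: attacked by Pf5; h4: attacked by Rh1.
Legal moves for White: Kg3, Kg2.
White is in check but has 2 legal moves → neither.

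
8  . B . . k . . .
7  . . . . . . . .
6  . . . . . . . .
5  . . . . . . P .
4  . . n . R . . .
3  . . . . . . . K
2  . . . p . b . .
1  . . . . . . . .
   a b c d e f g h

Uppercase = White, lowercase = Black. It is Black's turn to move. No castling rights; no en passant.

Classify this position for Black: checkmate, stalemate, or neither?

Black to move; black king on e8.
In check: yes, from the white rook on e4.
Legal moves for Black: Kf8, Kd8, Kf7, Kd7, Ne5.
Black is in check but has 5 legal moves → neither.

neither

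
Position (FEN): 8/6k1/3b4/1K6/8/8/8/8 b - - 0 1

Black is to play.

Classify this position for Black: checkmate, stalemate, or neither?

neither

Black to move; black king on g7.
In check: no.
Legal moves for Black include: Kh8, Kg8, Kf8, Kh7, Kf7, Kh6, Kg6, Kf6, Bf8, Bb8, Be7, Bc7, Be5, Bc5, Bf4, Bb4, Bg3, Ba3, ... (list truncated; more exist).
Black has legal moves and is not in check → neither.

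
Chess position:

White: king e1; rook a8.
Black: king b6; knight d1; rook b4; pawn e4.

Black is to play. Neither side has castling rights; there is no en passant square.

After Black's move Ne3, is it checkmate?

After Ne3: white king on e1; in check: no.
White is not in check, so this cannot be checkmate.

no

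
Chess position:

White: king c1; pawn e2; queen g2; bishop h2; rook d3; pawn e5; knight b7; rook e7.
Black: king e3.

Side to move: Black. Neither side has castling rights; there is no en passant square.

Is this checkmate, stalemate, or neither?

checkmate

Black to move; black king on e3.
In check: yes, from the white rook on d3.
King squares — d2: attacked by Kc1; e2: attacked by Qg2; f2: attacked by Qg2; d3: attacked by Pe2; f3: attacked by Pe2; d4: attacked by Rd3; e4: attacked by Qg2; f4: attacked by Bh2.
Legal moves for Black: none.
In check with no legal moves → checkmate.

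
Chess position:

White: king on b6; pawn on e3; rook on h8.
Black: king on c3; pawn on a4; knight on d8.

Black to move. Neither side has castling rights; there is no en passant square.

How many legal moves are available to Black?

Black to move; king on c3.
In check: no.
Legal moves: Nf7, Nb7, Ne6, Nc6, Kc4, Kb4, Kd3, Kb3, Kd2, Kc2, Kb2, a3.
Count: 12.

12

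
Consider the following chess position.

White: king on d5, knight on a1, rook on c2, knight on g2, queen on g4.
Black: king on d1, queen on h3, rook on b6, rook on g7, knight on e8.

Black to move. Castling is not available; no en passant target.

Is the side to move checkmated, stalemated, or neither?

neither

Black to move; black king on d1.
In check: yes, from the white queen on g4.
Legal moves for Black: Rxg4, Qxg4, Qf3+.
Black is in check but has 3 legal moves → neither.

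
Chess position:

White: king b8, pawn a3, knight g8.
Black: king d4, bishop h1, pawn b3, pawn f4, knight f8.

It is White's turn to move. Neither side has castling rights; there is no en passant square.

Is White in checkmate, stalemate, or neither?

neither

White to move; white king on b8.
In check: no.
Legal moves for White: Ne7, Nh6, Nf6, Kc8, Kc7, Ka7, a4.
White has 7 legal moves and is not in check → neither.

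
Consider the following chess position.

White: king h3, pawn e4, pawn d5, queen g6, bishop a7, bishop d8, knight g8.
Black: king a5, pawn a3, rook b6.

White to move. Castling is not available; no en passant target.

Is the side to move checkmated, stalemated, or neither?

White to move; white king on h3.
In check: no.
Legal moves for White include: Ne7, Nh6, Nf6, Be7, Bc7, Bf6, Bdxb6+, Bg5, Bh4, Bb8, Baxb6+, Qe8, Qh7, Qg7, Qf7, Qh6, Qf6, Qe6, ... (list truncated; more exist).
White has legal moves and is not in check → neither.

neither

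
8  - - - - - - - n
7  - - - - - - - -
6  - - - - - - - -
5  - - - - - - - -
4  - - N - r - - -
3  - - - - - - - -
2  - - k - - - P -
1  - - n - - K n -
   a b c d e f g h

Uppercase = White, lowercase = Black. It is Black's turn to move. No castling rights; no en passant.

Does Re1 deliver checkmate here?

After Re1: white king on f1; in check: yes, from the black rook on e1.
White has 2 legal replies: Kf2, Kxe1.
In check but a legal move exists → not checkmate.

no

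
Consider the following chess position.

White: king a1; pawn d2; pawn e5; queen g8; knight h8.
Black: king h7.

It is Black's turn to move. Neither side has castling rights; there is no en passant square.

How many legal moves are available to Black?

2

Black to move; king on h7.
In check: yes, from the white queen on g8.
Legal moves: Kxg8, Kh6.
Count: 2.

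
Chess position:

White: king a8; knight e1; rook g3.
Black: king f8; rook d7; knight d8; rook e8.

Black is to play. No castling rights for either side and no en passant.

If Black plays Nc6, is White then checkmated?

After Nc6: white king on a8; in check: yes, from the black rook on e8.
King squares — a7: attacked by Nc6; b7: attacked by Rd7; b8: attacked by Nc6.
White has no legal moves → checkmate.

yes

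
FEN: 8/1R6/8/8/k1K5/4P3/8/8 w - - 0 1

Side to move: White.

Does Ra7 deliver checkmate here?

yes

After Ra7: black king on a4; in check: yes, from the white rook on a7.
King squares — a3: attacked by Ra7; b3: attacked by Kc4; b4: attacked by Kc4; a5: attacked by Ra7; b5: attacked by Kc4.
Black has no legal moves → checkmate.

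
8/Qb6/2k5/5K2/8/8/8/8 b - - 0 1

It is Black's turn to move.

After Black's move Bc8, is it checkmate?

After Bc8: white king on f5; in check: yes, from the black bishop on c8.
White has 7 legal replies: Kg6, Kf6, Kg5, Ke5, Kf4, Ke4, Qd7+.
In check but a legal move exists → not checkmate.

no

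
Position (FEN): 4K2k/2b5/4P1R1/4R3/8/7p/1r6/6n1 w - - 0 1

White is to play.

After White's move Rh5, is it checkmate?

After Rh5: black king on h8; in check: yes, from the white rook on h5.
King squares — g7: attacked by Rg6; h7: attacked by Rh5; g8: attacked by Rg6.
Black has no legal moves → checkmate.

yes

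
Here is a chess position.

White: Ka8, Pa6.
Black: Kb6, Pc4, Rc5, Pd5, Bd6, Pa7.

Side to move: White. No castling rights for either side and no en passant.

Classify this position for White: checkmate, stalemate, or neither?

stalemate

White to move; white king on a8.
In check: no.
King squares — a7: attacked by Kb6; b7: attacked by Kb6; b8: attacked by Bd6.
Legal moves for White: none.
Not in check and no legal moves → stalemate.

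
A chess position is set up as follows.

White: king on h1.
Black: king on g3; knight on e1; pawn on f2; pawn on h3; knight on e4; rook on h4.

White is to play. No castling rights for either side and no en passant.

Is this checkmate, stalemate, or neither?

White to move; white king on h1.
In check: no.
King squares — g1: attacked by Pf2; g2: attacked by Ne1; h2: attacked by Kg3.
Legal moves for White: none.
Not in check and no legal moves → stalemate.

stalemate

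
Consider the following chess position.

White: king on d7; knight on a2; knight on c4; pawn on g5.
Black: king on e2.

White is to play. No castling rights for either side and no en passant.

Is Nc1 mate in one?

After Nc1: black king on e2; in check: yes, from the white knight on c1.
Black has 5 legal replies: Kf3, Kf2, Kf1, Ke1, Kd1.
In check but a legal move exists → not checkmate.

no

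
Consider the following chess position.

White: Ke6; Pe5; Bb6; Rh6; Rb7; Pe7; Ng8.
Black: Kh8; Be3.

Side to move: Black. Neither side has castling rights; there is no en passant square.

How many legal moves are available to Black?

3

Black to move; king on h8.
In check: yes, from the white rook on h6.
Legal moves: Kxg8, Kg7, Bxh6.
Count: 3.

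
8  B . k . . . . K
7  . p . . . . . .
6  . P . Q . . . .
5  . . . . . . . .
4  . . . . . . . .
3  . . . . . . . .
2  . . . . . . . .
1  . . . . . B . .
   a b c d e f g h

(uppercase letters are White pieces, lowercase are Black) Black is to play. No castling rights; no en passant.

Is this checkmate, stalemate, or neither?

stalemate

Black to move; black king on c8.
In check: no.
King squares — b7: own pawn; c7: attacked by Pb6; d7: attacked by Qd6; b8: attacked by Qd6; d8: attacked by Qd6.
Legal moves for Black: none.
Not in check and no legal moves → stalemate.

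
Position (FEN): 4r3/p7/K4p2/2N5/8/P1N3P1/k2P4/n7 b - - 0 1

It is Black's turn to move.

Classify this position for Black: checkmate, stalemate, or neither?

Black to move; black king on a2.
In check: yes, from the white knight on c3.
Legal moves for Black: Kxa3, Kb2.
Black is in check but has 2 legal moves → neither.

neither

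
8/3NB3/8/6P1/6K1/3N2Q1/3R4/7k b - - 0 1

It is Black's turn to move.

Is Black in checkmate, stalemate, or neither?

stalemate

Black to move; black king on h1.
In check: no.
King squares — g1: attacked by Qg3; g2: attacked by Rd2; h2: attacked by Rd2.
Legal moves for Black: none.
Not in check and no legal moves → stalemate.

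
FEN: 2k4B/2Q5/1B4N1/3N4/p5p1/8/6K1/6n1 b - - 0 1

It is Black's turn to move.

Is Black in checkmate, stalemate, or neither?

checkmate

Black to move; black king on c8.
In check: yes, from the white queen on c7.
King squares — b7: attacked by Qc7; c7: attacked by Nd5; d7: attacked by Qc7; b8: attacked by Qc7; d8: attacked by Qc7.
Legal moves for Black: none.
In check with no legal moves → checkmate.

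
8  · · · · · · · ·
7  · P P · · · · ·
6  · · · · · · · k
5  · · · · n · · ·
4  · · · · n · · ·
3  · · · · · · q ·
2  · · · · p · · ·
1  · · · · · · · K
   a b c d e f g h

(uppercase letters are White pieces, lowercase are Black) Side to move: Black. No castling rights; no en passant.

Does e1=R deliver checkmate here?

yes

After e1=R: white king on h1; in check: yes, from the black rook on e1.
King squares — g1: attacked by Re1; g2: attacked by Qg3; h2: attacked by Qg3.
White has no legal moves → checkmate.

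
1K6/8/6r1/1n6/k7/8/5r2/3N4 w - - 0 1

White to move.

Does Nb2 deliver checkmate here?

After Nb2: black king on a4; in check: yes, from the white knight on b2.
Black has 5 legal replies: Ka5, Kb4, Kb3, Ka3, Rxb2.
In check but a legal move exists → not checkmate.

no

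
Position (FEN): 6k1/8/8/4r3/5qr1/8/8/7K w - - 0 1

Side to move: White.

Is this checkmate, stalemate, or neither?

stalemate

White to move; white king on h1.
In check: no.
King squares — g1: attacked by Rg4; g2: attacked by Rg4; h2: attacked by Qf4.
Legal moves for White: none.
Not in check and no legal moves → stalemate.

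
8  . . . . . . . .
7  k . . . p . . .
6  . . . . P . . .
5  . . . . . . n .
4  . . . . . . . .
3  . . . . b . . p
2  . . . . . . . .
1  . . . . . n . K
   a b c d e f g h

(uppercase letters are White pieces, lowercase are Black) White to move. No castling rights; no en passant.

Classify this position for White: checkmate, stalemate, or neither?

stalemate

White to move; white king on h1.
In check: no.
King squares — g1: attacked by Be3; g2: attacked by Ph3; h2: attacked by Nf1.
Legal moves for White: none.
Not in check and no legal moves → stalemate.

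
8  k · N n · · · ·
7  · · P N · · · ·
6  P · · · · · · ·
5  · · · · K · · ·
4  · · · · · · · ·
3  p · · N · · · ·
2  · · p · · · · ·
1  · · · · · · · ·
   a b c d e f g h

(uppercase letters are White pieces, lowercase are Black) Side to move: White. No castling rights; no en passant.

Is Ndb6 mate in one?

After Ndb6: black king on a8; in check: yes, from the white knight on b6.
King squares — a7: attacked by Nc8; b7: attacked by Pa6; b8: attacked by Pc7.
Black has no legal moves → checkmate.

yes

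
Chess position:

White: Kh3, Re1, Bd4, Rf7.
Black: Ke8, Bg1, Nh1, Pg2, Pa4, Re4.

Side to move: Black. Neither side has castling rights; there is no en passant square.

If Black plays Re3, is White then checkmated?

After Re3: white king on h3; in check: yes, from the black rook on e3.
White has 6 legal replies: Kh4, Kg4, Kxg2, Rf3, Bxe3, Rxe3+.
In check but a legal move exists → not checkmate.

no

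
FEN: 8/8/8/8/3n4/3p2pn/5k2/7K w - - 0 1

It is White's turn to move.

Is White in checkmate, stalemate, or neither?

stalemate

White to move; white king on h1.
In check: no.
King squares — g1: attacked by Kf2; g2: attacked by Kf2; h2: attacked by Pg3.
Legal moves for White: none.
Not in check and no legal moves → stalemate.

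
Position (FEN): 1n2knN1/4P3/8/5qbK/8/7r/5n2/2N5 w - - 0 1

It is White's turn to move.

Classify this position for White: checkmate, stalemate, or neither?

checkmate

White to move; white king on h5.
In check: yes, from the black rook on h3.
King squares — g4: attacked by Nf2; h4: attacked by Rh3; g5: attacked by Qf5; g6: attacked by Qf5; h6: attacked by Rh3.
Legal moves for White: none.
In check with no legal moves → checkmate.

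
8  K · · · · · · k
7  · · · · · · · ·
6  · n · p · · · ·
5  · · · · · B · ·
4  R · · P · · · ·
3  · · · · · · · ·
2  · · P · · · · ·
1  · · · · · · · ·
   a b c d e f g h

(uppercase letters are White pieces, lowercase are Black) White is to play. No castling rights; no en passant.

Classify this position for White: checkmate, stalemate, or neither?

White to move; white king on a8.
In check: yes, from the black knight on b6.
King squares — a7: available; b7: available; b8: available.
Legal moves for White: Kb8, Kb7, Ka7.
White is in check but has 3 legal moves → neither.

neither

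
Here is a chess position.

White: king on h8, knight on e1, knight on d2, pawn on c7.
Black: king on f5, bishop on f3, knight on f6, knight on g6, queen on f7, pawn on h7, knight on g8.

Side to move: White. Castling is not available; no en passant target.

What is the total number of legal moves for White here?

0

White to move; king on h8.
In check: yes, from the black knight on g6.
Legal moves: none.
Count: 0.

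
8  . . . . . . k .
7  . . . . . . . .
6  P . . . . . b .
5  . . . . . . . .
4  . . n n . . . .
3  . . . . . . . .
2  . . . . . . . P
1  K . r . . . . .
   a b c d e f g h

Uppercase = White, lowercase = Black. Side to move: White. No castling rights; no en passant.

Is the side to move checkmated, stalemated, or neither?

neither

White to move; white king on a1.
In check: yes, from the black rook on c1.
Legal moves for White: Ka2.
White is in check but has 1 legal move → neither.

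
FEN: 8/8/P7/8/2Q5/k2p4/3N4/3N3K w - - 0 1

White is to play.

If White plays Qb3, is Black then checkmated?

yes

After Qb3: black king on a3; in check: yes, from the white queen on b3.
King squares — a2: attacked by Qb3; b2: attacked by Nd1; b3: attacked by Nd2; a4: attacked by Qb3; b4: attacked by Qb3.
Black has no legal moves → checkmate.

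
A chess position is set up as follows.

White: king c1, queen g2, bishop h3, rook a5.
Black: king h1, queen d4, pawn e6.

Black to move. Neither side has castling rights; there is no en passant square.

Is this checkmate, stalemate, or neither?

Black to move; black king on h1.
In check: yes, from the white queen on g2.
King squares — g1: attacked by Qg2; g2: attacked by Bh3; h2: attacked by Qg2.
Legal moves for Black: none.
In check with no legal moves → checkmate.

checkmate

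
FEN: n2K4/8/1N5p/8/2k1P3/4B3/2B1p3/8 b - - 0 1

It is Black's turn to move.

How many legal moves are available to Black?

Black to move; king on c4.
In check: yes, from the white knight on b6.
Legal moves: Kb5, Kb4, Kc3, Nxb6.
Count: 4.

4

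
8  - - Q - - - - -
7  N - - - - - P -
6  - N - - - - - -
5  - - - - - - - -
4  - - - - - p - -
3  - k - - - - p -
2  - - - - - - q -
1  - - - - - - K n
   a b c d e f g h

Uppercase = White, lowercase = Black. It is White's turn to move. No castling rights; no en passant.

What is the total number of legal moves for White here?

White to move; king on g1.
In check: yes, from the black queen on g2.
Legal moves: Kxg2.
Count: 1.

1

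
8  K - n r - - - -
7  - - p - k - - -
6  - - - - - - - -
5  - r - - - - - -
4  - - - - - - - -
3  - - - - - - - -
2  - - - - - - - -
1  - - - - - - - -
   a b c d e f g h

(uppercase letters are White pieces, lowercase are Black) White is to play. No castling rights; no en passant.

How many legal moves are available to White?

White to move; king on a8.
In check: no.
Legal moves: none.
Count: 0.

0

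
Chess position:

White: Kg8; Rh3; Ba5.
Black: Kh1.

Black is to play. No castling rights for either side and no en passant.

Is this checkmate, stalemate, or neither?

neither

Black to move; black king on h1.
In check: yes, from the white rook on h3.
King squares — g1: available; g2: available; h2: attacked by Rh3.
Legal moves for Black: Kg2, Kg1.
Black is in check but has 2 legal moves → neither.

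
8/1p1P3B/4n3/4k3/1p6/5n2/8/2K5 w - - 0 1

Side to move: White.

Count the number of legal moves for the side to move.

15

White to move; king on c1.
In check: no.
Legal moves: Bg8, Bg6, Bf5, Be4, Bd3, Bc2, Bb1, Kc2, Kb2, Kd1, Kb1, d8=Q, d8=R, d8=B, d8=N.
Count: 15.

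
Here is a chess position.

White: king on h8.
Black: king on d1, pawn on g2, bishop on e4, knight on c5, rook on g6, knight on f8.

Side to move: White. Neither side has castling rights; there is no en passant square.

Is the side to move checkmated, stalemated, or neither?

White to move; white king on h8.
In check: no.
King squares — g7: attacked by Rg6; h7: attacked by Nf8; g8: attacked by Rg6.
Legal moves for White: none.
Not in check and no legal moves → stalemate.

stalemate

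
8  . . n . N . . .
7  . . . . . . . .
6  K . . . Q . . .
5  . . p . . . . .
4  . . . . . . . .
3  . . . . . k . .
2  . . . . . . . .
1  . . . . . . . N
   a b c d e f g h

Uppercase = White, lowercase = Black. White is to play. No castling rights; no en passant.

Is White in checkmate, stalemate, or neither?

neither

White to move; white king on a6.
In check: no.
Legal moves for White include: Ng7, Nc7, Nf6, Nd6, Qg8, Qxc8, Qf7+, Qe7, Qd7, Qh6, Qg6, Qf6+, Qd6, Qc6+, Qb6, Qf5+, Qe5, Qd5+, ... (list truncated; more exist).
White has legal moves and is not in check → neither.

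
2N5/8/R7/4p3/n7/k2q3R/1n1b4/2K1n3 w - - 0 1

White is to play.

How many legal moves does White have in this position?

0

White to move; king on c1.
In check: yes, from the black bishop on d2.
Legal moves: none.
Count: 0.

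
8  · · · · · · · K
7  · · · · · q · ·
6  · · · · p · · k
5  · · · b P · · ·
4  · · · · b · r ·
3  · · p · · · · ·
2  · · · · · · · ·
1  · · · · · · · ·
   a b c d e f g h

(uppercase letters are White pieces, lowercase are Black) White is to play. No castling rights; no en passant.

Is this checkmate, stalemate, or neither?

White to move; white king on h8.
In check: no.
King squares — g7: attacked by Rg4; h7: attacked by Be4; g8: attacked by Rg4.
Legal moves for White: none.
Not in check and no legal moves → stalemate.

stalemate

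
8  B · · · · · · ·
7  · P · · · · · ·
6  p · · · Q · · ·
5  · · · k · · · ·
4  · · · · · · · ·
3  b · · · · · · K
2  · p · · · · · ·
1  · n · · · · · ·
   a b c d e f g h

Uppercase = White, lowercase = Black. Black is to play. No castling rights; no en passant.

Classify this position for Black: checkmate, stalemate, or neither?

Black to move; black king on d5.
In check: yes, from the white queen on e6.
King squares — c4: attacked by Qe6; d4: available; e4: attacked by Qe6; c5: available; e5: attacked by Qe6; c6: attacked by Qe6; d6: attacked by Qe6; e6: available.
Legal moves for Black: Kxe6, Kc5, Kd4.
Black is in check but has 3 legal moves → neither.

neither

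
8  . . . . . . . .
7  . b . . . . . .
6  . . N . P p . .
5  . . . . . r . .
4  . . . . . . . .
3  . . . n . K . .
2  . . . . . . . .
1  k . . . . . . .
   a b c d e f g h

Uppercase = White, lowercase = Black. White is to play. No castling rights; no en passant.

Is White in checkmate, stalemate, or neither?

White to move; white king on f3.
In check: yes, from the black rook on f5.
King squares — e2: available; f2: attacked by Nd3; g2: available; e3: available; g3: available; e4: available; f4: attacked by Nd3; g4: available.
Legal moves for White: Kg4, Ke4, Kg3, Ke3, Kg2, Ke2.
White is in check but has 6 legal moves → neither.

neither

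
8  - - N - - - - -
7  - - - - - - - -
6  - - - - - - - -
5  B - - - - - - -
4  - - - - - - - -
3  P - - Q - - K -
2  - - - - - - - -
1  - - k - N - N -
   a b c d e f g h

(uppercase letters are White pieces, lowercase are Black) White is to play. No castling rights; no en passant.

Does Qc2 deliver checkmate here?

After Qc2: black king on c1; in check: yes, from the white queen on c2.
King squares — b1: attacked by Qc2; d1: attacked by Qc2; b2: attacked by Qc2; c2: attacked by Ne1; d2: attacked by Qc2.
Black has no legal moves → checkmate.

yes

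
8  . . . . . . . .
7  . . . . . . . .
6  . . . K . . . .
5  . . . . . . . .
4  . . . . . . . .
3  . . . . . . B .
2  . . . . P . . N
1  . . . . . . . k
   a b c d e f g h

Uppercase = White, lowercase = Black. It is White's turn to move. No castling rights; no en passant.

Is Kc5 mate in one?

After Kc5: black king on h1; in check: no.
Black is not in check, so this cannot be checkmate.

no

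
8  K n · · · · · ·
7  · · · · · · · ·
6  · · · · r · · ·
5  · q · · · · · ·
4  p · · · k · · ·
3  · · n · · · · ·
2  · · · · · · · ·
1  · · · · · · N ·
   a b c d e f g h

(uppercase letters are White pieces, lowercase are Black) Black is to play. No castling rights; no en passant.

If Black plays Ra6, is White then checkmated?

yes

After Ra6: white king on a8; in check: yes, from the black rook on a6.
King squares — a7: attacked by Ra6; b7: attacked by Qb5; b8: attacked by Qb5.
White has no legal moves → checkmate.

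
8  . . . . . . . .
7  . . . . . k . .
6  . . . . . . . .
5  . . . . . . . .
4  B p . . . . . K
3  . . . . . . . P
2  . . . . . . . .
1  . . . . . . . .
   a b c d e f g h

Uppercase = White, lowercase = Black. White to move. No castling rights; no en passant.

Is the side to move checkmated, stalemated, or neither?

White to move; white king on h4.
In check: no.
Legal moves for White: Kh5, Kg5, Kg4, Kg3, Be8+, Bd7, Bc6, Bb5, Bb3+, Bc2, Bd1.
White has 11 legal moves and is not in check → neither.

neither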